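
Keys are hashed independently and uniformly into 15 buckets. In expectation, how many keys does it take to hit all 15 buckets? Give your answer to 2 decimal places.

49.77

Split into phases: going from k distinct to k+1 distinct takes on average 15/(15-k) keys.
E[T] = 15/15 + 15/14 + 15/13 + ... + 15/2 + 15/1 = 15·H_{15}.
H_{15} = 3.318, so E[T] = 49.773.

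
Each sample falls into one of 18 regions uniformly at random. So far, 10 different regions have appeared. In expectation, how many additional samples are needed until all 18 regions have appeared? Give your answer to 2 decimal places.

The wait to go from k to k+1 distinct regions is geometric with mean 18/(18-k).
Sum over k = 10,...,17: E = 18/8 + 18/7 + 18/6 + ... + 18/2 + 18/1 = 48.921.

48.92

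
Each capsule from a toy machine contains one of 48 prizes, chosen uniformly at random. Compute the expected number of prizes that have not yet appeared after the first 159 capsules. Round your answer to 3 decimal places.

1.688

For each prize, P(unseen after 159) = (47/48)^159 = 0.0352.
By linearity of expectation, E[unseen] = 48·(47/48)^159 = 1.6883.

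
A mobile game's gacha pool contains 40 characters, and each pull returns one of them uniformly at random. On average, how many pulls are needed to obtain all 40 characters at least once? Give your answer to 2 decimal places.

The wait to go from k to k+1 distinct characters is geometric with mean 40/(40-k).
E[T] = 40/40 + 40/39 + 40/38 + ... + 40/2 + 40/1 = 40·H_{40}.
H_{40} = 4.279, so E[T] = 171.142.

171.14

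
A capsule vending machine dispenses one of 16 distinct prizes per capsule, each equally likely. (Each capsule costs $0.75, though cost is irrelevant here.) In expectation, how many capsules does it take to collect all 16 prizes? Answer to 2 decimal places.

54.09

The wait to go from k to k+1 distinct prizes is geometric with mean 16/(16-k).
E[T] = 16/16 + 16/15 + 16/14 + ... + 16/2 + 16/1 = 16·H_{16}.
H_{16} = 3.381, so E[T] = 54.092.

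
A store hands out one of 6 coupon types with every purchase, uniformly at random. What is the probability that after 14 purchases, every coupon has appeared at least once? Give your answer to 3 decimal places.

Let A_i be the event that coupon i is missing after 14 purchases. By inclusion–exclusion on the A_i,
P(all seen) = Σ_{j=0}^{6} (-1)^j C(6,j)((6-j)/6)^14
= 1.0000 - 0.4673 + 0.0514 - 0.0012 + 0.0000 - 0.0000 + 0.0000
= 0.5828.

0.583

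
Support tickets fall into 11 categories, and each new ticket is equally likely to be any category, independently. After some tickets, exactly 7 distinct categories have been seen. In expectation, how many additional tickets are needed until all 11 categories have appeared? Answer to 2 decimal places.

With k distinct categories already seen, the next new one takes an expected 11/(11-k) tickets.
Sum over k = 7,...,10: E = 11/4 + 11/3 + 11/2 + 11/1 = 22.917.

22.92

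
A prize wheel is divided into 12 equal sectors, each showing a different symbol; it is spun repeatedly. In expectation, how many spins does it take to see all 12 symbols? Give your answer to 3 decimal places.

37.239

The wait to go from k to k+1 distinct symbols is geometric with mean 12/(12-k).
E[T] = 12/12 + 12/11 + 12/10 + ... + 12/2 + 12/1 = 12·H_{12}.
H_{12} = 3.1032, so E[T] = 37.2385.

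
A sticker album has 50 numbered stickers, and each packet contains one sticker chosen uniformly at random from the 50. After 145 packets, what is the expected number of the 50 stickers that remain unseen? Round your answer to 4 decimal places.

For each sticker, P(unseen after 145) = (49/50)^145 = 0.05343.
By linearity of expectation, E[unseen] = 50·(49/50)^145 = 2.67147.

2.6715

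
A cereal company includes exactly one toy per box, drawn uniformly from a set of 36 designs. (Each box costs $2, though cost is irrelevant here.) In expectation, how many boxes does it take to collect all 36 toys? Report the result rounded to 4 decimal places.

The wait to go from k to k+1 distinct toys is geometric with mean 36/(36-k).
E[T] = 36/36 + 36/35 + 36/34 + ... + 36/2 + 36/1 = 36·H_{36}.
H_{36} = 4.17456, so E[T] = 150.28413.

150.2841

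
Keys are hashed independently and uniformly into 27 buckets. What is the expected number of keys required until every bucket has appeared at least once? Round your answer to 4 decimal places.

After k distinct buckets have appeared, the next key gives a new one with probability (27-k)/27, so the expected wait for the (k+1)-th is 27/(27-k).
E[T] = 27/27 + 27/26 + 27/25 + ... + 27/2 + 27/1 = 27·H_{27}.
H_{27} = 3.89146, so E[T] = 105.06933.

105.0693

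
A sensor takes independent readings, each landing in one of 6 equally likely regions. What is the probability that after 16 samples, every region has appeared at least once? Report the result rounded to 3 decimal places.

0.698

By inclusion–exclusion over which regions are missing,
P(all seen) = Σ_{j=0}^{6} (-1)^j C(6,j)((6-j)/6)^16
= 1.0000 - 0.3245 + 0.0228 - 0.0003 + 0.0000 - 0.0000 + 0.0000
= 0.6980.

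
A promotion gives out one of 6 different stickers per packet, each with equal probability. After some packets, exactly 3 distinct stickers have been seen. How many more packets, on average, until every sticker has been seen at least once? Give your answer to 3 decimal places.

11.000

From k distinct to k+1 distinct takes on average 6/(6-k) packets.
Sum over k = 3,...,5: E = 6/3 + 6/2 + 6/1 = 11.0000.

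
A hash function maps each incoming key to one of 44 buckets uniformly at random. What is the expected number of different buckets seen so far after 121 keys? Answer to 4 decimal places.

For each bucket, P(seen in 121 keys) = 1 - (43/44)^121 = 0.93807.
By linearity of expectation, E[distinct seen] = 44·(1 - (43/44)^121) = 41.27503.

41.2750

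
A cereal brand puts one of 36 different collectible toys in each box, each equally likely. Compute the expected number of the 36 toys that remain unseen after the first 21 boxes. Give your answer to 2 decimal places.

For each toy, P(unseen after 21) = (35/36)^21 = 0.553.
By linearity of expectation, E[unseen] = 36·(35/36)^21 = 19.924.

19.92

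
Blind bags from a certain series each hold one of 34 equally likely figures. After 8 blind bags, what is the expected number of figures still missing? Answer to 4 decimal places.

For each figure, P(unseen after 8) = (33/34)^8 = 0.78755.
By linearity of expectation, E[unseen] = 34·(33/34)^8 = 26.77683.

26.7768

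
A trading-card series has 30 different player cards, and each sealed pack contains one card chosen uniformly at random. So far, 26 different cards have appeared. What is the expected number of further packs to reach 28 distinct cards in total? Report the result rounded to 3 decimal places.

From k distinct to k+1 distinct takes on average 30/(30-k) packs.
Sum over k = 26,...,27: E = 30/4 + 30/3 = 17.5000.

17.500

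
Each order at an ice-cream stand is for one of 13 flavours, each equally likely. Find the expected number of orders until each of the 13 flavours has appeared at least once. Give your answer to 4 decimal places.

41.3417

After k distinct flavours have appeared, the next order gives a new one with probability (13-k)/13, so the expected wait for the (k+1)-th is 13/(13-k).
E[T] = 13/13 + 13/12 + 13/11 + ... + 13/2 + 13/1 = 13·H_{13}.
H_{13} = 3.18013, so E[T] = 41.34174.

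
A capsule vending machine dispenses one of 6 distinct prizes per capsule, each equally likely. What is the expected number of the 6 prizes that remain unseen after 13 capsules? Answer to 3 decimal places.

0.561

For each prize, P(unseen after 13) = (5/6)^13 = 0.0935.
By linearity of expectation, E[unseen] = 6·(5/6)^13 = 0.5608.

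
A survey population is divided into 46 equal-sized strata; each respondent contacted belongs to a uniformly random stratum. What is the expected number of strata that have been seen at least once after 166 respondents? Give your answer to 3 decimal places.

44.803

For each stratum, P(seen in 166 respondents) = 1 - (45/46)^166 = 0.9740.
By linearity of expectation, E[distinct seen] = 46·(1 - (45/46)^166) = 44.8026.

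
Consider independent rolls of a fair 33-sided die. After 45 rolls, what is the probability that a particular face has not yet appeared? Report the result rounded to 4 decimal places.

Each roll misses the fixed face with probability (33-1)/33 = 32/33, independently.
P(still missing after 45) = (32/33)^45 = 0.25039.

0.2504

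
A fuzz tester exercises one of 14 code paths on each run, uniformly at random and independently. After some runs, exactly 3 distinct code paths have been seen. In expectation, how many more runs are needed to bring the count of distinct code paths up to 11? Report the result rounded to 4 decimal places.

The wait to go from k to k+1 distinct code paths is geometric with mean 14/(14-k).
Sum over k = 3,...,10: E = 14/11 + 14/10 + 14/9 + ... + 14/5 + 14/4 = 16.61162.

16.6116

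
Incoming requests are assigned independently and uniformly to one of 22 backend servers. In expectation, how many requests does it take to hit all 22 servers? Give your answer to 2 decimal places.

Split into phases: going from k distinct to k+1 distinct takes on average 22/(22-k) requests.
E[T] = 22/22 + 22/21 + 22/20 + ... + 22/2 + 22/1 = 22·H_{22}.
H_{22} = 3.691, so E[T] = 81.198.

81.20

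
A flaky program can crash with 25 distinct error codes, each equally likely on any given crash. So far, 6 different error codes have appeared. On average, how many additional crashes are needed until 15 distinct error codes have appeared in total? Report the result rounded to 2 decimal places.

15.47

From k distinct to k+1 distinct takes on average 25/(25-k) crashes.
Sum over k = 6,...,14: E = 25/19 + 25/18 + 25/17 + ... + 25/12 + 25/11 = 15.469.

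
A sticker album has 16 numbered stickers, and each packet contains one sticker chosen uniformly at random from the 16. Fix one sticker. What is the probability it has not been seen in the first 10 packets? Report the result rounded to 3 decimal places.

0.524

Each packet misses the fixed sticker with probability (16-1)/16 = 15/16, independently.
P(still missing after 10) = (15/16)^10 = 0.5245.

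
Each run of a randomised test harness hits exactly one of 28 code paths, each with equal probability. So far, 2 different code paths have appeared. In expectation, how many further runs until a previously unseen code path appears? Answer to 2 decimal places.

1.08

The number of runs until the next new code path is geometric with success probability 26/28, so its mean is 28/26.
E = 28/26 = 1.077.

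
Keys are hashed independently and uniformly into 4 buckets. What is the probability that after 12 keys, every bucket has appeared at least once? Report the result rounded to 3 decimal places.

Let A_i be the event that bucket i is missing after 12 keys. By inclusion–exclusion on the A_i,
P(all seen) = Σ_{j=0}^{4} (-1)^j C(4,j)((4-j)/4)^12
= 1.0000 - 0.1267 + 0.0015 - 0.0000 + 0.0000
= 0.8748.

0.875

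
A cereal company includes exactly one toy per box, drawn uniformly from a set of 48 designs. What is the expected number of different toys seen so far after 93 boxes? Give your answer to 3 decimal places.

41.225

For each toy, P(seen in 93 boxes) = 1 - (47/48)^93 = 0.8589.
By linearity of expectation, E[distinct seen] = 48·(1 - (47/48)^93) = 41.2250.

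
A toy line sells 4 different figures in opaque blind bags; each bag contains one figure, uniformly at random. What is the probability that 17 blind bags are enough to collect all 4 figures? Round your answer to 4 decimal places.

Let A_i be the event that figure i is missing after 17 blind bags. By inclusion–exclusion on the A_i,
P(all seen) = Σ_{j=0}^{4} (-1)^j C(4,j)((4-j)/4)^17
= 1.00000 - 0.03007 + 0.00005 - 0.00000 + 0.00000
= 0.96998.

0.9700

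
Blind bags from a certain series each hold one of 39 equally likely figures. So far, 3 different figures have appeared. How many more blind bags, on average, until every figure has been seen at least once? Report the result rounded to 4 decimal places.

162.8078

The wait to go from k to k+1 distinct figures is geometric with mean 39/(39-k).
Sum over k = 3,...,38: E = 39/36 + 39/35 + 39/34 + ... + 39/2 + 39/1 = 162.80781.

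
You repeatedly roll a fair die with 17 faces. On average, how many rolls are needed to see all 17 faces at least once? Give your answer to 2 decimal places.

Split into phases: going from k distinct to k+1 distinct takes on average 17/(17-k) rolls.
E[T] = 17/17 + 17/16 + 17/15 + ... + 17/2 + 17/1 = 17·H_{17}.
H_{17} = 3.440, so E[T] = 58.472.

58.47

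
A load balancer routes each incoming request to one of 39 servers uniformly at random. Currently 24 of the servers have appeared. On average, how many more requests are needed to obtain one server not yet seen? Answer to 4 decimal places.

2.6000

The number of requests until the next new server is geometric with success probability 15/39, so its mean is 39/15.
E = 39/15 = 2.60000.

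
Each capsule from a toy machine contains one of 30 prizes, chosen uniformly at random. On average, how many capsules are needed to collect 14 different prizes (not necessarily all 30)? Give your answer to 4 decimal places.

Going from k to k+1 distinct takes a geometric number of capsules with mean 30/(30-k).
Sum over k = 0,...,13: E = 30/30 + 30/29 + 30/28 + ... + 30/18 + 30/17 = 18.42774.

18.4277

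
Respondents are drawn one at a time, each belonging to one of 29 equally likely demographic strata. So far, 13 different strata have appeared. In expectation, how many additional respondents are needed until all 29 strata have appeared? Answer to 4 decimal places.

With k distinct strata already seen, the next new one takes an expected 29/(29-k) respondents.
Sum over k = 13,...,28: E = 29/16 + 29/15 + 29/14 + ... + 29/2 + 29/1 = 98.04114.

98.0411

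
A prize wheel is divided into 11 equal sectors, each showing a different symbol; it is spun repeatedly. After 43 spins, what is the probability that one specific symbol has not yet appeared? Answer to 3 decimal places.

On each spin the fixed symbol fails to appear with probability 10/11.
P(still missing after 43) = (10/11)^43 = 0.0166.

0.017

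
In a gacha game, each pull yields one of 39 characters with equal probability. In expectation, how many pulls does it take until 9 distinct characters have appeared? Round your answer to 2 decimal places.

10.08

Going from k to k+1 distinct takes a geometric number of pulls with mean 39/(39-k).
Sum over k = 0,...,8: E = 39/39 + 39/38 + 39/37 + ... + 39/32 + 39/31 = 10.084.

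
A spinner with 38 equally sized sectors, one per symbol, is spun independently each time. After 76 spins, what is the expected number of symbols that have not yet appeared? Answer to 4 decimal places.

For each symbol, P(unseen after 76) = (37/38)^76 = 0.13176.
By linearity of expectation, E[unseen] = 38·(37/38)^76 = 5.00681.

5.0068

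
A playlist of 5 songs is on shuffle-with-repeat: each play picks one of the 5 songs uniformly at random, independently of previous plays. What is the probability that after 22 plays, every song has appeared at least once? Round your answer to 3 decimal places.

By inclusion–exclusion over which songs are missing,
P(all seen) = Σ_{j=0}^{5} (-1)^j C(5,j)((5-j)/5)^22
= 1.0000 - 0.0369 + 0.0001 - 0.0000 + 0.0000 - 0.0000
= 0.9632.

0.963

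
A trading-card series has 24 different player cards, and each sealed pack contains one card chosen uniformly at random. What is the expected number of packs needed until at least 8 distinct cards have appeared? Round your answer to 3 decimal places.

9.486

Going from k to k+1 distinct takes a geometric number of packs with mean 24/(24-k).
Sum over k = 0,...,7: E = 24/24 + 24/23 + 24/22 + ... + 24/18 + 24/17 = 9.4855.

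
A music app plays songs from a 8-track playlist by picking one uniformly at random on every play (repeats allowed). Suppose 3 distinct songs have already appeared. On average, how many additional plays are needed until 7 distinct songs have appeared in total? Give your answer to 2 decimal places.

The wait to go from k to k+1 distinct songs is geometric with mean 8/(8-k).
Sum over k = 3,...,6: E = 8/5 + 8/4 + 8/3 + 8/2 = 10.267.

10.27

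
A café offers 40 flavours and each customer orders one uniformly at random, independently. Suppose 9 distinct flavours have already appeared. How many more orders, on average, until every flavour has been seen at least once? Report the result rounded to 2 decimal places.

From k distinct to k+1 distinct takes on average 40/(40-k) orders.
Sum over k = 9,...,39: E = 40/31 + 40/30 + 40/29 + ... + 40/2 + 40/1 = 161.090.

161.09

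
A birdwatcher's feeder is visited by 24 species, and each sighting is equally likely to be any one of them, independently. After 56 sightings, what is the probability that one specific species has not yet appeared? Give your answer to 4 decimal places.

0.0922

On each sighting the fixed species fails to appear with probability 23/24.
P(still missing after 56) = (23/24)^56 = 0.09224.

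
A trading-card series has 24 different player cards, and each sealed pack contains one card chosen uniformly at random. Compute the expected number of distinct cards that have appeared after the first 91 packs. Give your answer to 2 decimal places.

23.50

For each card, P(seen in 91 packs) = 1 - (23/24)^91 = 0.979.
By linearity of expectation, E[distinct seen] = 24·(1 - (23/24)^91) = 23.501.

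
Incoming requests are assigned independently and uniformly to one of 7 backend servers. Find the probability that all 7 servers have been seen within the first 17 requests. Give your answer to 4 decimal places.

0.5570

Let A_i be the event that server i is missing after 17 requests. By inclusion–exclusion on the A_i,
P(all seen) = Σ_{j=0}^{7} (-1)^j C(7,j)((7-j)/7)^17
= 1.00000 - 0.50933 + 0.06887 - 0.00258 + 0.00002 - 0.00000 + 0.00000 - 0.00000
= 0.55697.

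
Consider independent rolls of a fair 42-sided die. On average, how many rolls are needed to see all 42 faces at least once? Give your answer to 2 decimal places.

181.72

After k distinct faces have appeared, the next roll gives a new one with probability (42-k)/42, so the expected wait for the (k+1)-th is 42/(42-k).
E[T] = 42/42 + 42/41 + 42/40 + ... + 42/2 + 42/1 = 42·H_{42}.
H_{42} = 4.327, so E[T] = 181.723.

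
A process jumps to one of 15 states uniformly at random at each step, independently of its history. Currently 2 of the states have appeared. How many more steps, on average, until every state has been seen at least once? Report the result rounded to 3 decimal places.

From k distinct to k+1 distinct takes on average 15/(15-k) steps.
Sum over k = 2,...,14: E = 15/13 + 15/12 + 15/11 + ... + 15/2 + 15/1 = 47.7020.

47.702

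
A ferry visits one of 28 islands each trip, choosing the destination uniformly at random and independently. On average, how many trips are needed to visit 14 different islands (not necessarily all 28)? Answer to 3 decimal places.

Going from k to k+1 distinct takes a geometric number of trips with mean 28/(28-k).
Sum over k = 0,...,13: E = 28/28 + 28/27 + 28/26 + ... + 28/16 + 28/15 = 18.9170.

18.917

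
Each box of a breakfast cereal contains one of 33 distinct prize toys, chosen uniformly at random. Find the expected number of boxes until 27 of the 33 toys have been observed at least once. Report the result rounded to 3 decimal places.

54.080

Going from k to k+1 distinct takes a geometric number of boxes with mean 33/(33-k).
Sum over k = 0,...,26: E = 33/33 + 33/32 + 33/31 + ... + 33/8 + 33/7 = 54.0803.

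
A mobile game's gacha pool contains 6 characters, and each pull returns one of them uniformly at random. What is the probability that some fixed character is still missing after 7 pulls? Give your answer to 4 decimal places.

0.2791

Each pull misses the fixed character with probability (6-1)/6 = 5/6, independently.
P(still missing after 7) = (5/6)^7 = 0.27908.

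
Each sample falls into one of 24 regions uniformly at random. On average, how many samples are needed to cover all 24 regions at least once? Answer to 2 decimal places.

After k distinct regions have appeared, the next sample gives a new one with probability (24-k)/24, so the expected wait for the (k+1)-th is 24/(24-k).
E[T] = 24/24 + 24/23 + 24/22 + ... + 24/2 + 24/1 = 24·H_{24}.
H_{24} = 3.776, so E[T] = 90.623.

90.62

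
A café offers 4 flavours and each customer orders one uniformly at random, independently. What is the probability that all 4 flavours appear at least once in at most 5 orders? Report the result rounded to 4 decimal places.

0.2344

Let A_i be the event that flavour i is missing after 5 orders. By inclusion–exclusion on the A_i,
P(all seen) = Σ_{j=0}^{4} (-1)^j C(4,j)((4-j)/4)^5
= 1.00000 - 0.94922 + 0.18750 - 0.00391 + 0.00000
= 0.23438.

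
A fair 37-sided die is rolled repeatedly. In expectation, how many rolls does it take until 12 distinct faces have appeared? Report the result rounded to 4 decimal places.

Going from k to k+1 distinct takes a geometric number of rolls with mean 37/(37-k).
Sum over k = 0,...,11: E = 37/37 + 37/36 + 37/35 + ... + 37/27 + 37/26 = 14.26824.

14.2682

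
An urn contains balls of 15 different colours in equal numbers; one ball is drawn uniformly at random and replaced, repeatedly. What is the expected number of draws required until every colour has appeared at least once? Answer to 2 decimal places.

After k distinct colours have appeared, the next draw gives a new one with probability (15-k)/15, so the expected wait for the (k+1)-th is 15/(15-k).
E[T] = 15/15 + 15/14 + 15/13 + ... + 15/2 + 15/1 = 15·H_{15}.
H_{15} = 3.318, so E[T] = 49.773.

49.77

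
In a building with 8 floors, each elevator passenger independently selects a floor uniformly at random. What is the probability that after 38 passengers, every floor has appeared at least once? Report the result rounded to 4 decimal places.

0.9505

By inclusion–exclusion over which floors are missing,
P(all seen) = Σ_{j=0}^{8} (-1)^j C(8,j)((8-j)/8)^38
= 1.00000 - 0.05005 + 0.00050 - 0.00000 + 0.00000 - 0.00000 + 0.00000 - 0.00000 + 0.00000
= 0.95045.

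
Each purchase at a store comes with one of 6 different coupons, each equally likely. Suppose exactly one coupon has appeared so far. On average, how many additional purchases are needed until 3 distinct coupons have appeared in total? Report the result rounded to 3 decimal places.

2.700

From k distinct to k+1 distinct takes on average 6/(6-k) purchases.
Sum over k = 1,...,2: E = 6/5 + 6/4 = 2.7000.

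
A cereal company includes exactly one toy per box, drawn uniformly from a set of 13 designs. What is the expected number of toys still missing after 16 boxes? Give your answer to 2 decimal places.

3.61

For each toy, P(unseen after 16) = (12/13)^16 = 0.278.
By linearity of expectation, E[unseen] = 13·(12/13)^16 = 3.612.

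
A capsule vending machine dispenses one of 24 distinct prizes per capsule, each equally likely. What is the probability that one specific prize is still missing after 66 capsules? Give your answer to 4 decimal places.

0.0603

On each capsule the fixed prize fails to appear with probability 23/24.
P(still missing after 66) = (23/24)^66 = 0.06027.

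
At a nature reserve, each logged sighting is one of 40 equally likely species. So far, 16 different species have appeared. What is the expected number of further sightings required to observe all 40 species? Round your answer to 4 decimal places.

From k distinct to k+1 distinct takes on average 40/(40-k) sightings.
Sum over k = 16,...,39: E = 40/24 + 40/23 + 40/22 + ... + 40/2 + 40/1 = 151.03833.

151.0383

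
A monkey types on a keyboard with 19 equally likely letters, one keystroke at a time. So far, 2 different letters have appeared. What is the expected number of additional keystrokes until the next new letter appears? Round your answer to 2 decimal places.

1.12

The number of keystrokes until the next new letter is geometric with success probability 17/19, so its mean is 19/17.
E = 19/17 = 1.118.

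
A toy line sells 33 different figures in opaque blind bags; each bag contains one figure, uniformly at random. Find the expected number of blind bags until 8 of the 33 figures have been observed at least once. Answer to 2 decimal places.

With k distinct figures already seen, the next new one arrives after an expected 33/(33-k) blind bags.
Sum over k = 0,...,7: E = 33/33 + 33/32 + 33/31 + ... + 33/27 + 33/26 = 9.004.

9.00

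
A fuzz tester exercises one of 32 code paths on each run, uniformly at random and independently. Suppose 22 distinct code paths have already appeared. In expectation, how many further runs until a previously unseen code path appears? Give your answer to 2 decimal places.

The number of runs until the next new code path is geometric with success probability 10/32, so its mean is 32/10.
E = 32/10 = 3.200.

3.20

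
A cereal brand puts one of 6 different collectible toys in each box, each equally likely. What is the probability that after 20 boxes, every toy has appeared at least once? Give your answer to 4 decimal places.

0.8480

Let A_i be the event that toy i is missing after 20 boxes. By inclusion–exclusion on the A_i,
P(all seen) = Σ_{j=0}^{6} (-1)^j C(6,j)((6-j)/6)^20
= 1.00000 - 0.15650 + 0.00451 - 0.00002 + 0.00000 - 0.00000 + 0.00000
= 0.84799.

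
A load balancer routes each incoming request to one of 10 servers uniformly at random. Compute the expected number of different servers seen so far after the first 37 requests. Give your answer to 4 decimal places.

For each server, P(seen in 37 requests) = 1 - (9/10)^37 = 0.97972.
By linearity of expectation, E[distinct seen] = 10·(1 - (9/10)^37) = 9.79724.

9.7972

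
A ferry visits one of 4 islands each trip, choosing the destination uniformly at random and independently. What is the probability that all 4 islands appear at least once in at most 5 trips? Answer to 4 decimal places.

0.2344

By inclusion–exclusion over which islands are missing,
P(all seen) = Σ_{j=0}^{4} (-1)^j C(4,j)((4-j)/4)^5
= 1.00000 - 0.94922 + 0.18750 - 0.00391 + 0.00000
= 0.23438.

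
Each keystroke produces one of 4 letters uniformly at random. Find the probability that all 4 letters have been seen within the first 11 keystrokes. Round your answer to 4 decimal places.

By inclusion–exclusion over which letters are missing,
P(all seen) = Σ_{j=0}^{4} (-1)^j C(4,j)((4-j)/4)^11
= 1.00000 - 0.16894 + 0.00293 - 0.00000 + 0.00000
= 0.83399.

0.8340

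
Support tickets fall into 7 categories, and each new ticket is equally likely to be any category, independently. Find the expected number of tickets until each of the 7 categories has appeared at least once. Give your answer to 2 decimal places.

After k distinct categories have appeared, the next ticket gives a new one with probability (7-k)/7, so the expected wait for the (k+1)-th is 7/(7-k).
E[T] = 7/7 + 7/6 + 7/5 + ... + 7/2 + 7/1 = 7·H_{7}.
H_{7} = 2.593, so E[T] = 18.150.

18.15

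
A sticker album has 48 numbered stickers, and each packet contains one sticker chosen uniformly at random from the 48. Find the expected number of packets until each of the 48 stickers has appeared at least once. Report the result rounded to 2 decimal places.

The wait to go from k to k+1 distinct stickers is geometric with mean 48/(48-k).
E[T] = 48/48 + 48/47 + 48/46 + ... + 48/2 + 48/1 = 48·H_{48}.
H_{48} = 4.459, so E[T] = 214.022.

214.02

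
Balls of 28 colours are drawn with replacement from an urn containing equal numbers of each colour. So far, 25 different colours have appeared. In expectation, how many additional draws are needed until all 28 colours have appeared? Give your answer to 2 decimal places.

With k distinct colours already seen, the next new one takes an expected 28/(28-k) draws.
Sum over k = 25,...,27: E = 28/3 + 28/2 + 28/1 = 51.333.

51.33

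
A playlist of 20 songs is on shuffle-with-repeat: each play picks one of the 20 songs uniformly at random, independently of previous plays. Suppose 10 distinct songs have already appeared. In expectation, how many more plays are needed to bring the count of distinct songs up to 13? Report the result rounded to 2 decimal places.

6.72

With k distinct songs already seen, the next new one takes an expected 20/(20-k) plays.
Sum over k = 10,...,12: E = 20/10 + 20/9 + 20/8 = 6.722.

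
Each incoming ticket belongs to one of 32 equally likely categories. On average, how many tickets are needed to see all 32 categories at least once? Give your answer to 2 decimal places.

129.87

The wait to go from k to k+1 distinct categories is geometric with mean 32/(32-k).
E[T] = 32/32 + 32/31 + 32/30 + ... + 32/2 + 32/1 = 32·H_{32}.
H_{32} = 4.058, so E[T] = 129.872.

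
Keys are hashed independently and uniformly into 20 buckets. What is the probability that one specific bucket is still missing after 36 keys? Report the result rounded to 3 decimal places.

0.158

On each key the fixed bucket fails to appear with probability 19/20.
P(still missing after 36) = (19/20)^36 = 0.1578.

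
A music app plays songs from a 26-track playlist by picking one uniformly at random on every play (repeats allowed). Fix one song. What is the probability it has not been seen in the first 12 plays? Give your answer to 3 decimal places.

Each play misses the fixed song with probability (26-1)/26 = 25/26, independently.
P(still missing after 12) = (25/26)^12 = 0.6246.

0.625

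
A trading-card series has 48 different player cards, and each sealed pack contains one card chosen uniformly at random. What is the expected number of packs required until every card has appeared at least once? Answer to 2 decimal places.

Split into phases: going from k distinct to k+1 distinct takes on average 48/(48-k) packs.
E[T] = 48/48 + 48/47 + 48/46 + ... + 48/2 + 48/1 = 48·H_{48}.
H_{48} = 4.459, so E[T] = 214.022.

214.02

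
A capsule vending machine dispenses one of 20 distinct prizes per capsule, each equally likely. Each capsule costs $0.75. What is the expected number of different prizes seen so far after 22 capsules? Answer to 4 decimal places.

For each prize, P(seen in 22 capsules) = 1 - (19/20)^22 = 0.67647.
By linearity of expectation, E[distinct seen] = 20·(1 - (19/20)^22) = 13.52933.

13.5293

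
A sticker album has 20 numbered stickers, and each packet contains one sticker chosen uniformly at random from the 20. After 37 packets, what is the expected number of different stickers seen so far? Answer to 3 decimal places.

17.002

For each sticker, P(seen in 37 packets) = 1 - (19/20)^37 = 0.8501.
By linearity of expectation, E[distinct seen] = 20·(1 - (19/20)^37) = 17.0022.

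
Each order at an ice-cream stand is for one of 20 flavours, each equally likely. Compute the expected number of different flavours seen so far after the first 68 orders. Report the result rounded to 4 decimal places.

For each flavour, P(seen in 68 orders) = 1 - (19/20)^68 = 0.96944.
By linearity of expectation, E[distinct seen] = 20·(1 - (19/20)^68) = 19.38873.

19.3887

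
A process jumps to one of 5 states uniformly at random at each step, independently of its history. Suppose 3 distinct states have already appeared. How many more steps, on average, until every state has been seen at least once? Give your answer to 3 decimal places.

From k distinct to k+1 distinct takes on average 5/(5-k) steps.
Sum over k = 3,...,4: E = 5/2 + 5/1 = 7.5000.

7.500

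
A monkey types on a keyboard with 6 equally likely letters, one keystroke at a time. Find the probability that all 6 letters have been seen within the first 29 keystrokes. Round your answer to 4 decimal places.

By inclusion–exclusion over which letters are missing,
P(all seen) = Σ_{j=0}^{6} (-1)^j C(6,j)((6-j)/6)^29
= 1.00000 - 0.03033 + 0.00012 - 0.00000 + 0.00000 - 0.00000 + 0.00000
= 0.96979.

0.9698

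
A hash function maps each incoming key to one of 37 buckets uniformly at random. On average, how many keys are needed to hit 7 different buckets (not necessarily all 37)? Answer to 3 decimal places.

Going from k to k+1 distinct takes a geometric number of keys with mean 37/(37-k).
Sum over k = 0,...,6: E = 37/37 + 37/36 + 37/35 + ... + 37/32 + 37/31 = 7.6442.

7.644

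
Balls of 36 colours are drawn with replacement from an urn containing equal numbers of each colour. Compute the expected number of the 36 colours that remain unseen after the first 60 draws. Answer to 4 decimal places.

6.6410

For each colour, P(unseen after 60) = (35/36)^60 = 0.18447.
By linearity of expectation, E[unseen] = 36·(35/36)^60 = 6.64103.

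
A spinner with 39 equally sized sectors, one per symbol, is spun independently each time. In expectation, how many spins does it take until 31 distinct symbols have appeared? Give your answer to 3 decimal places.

59.892

With k distinct symbols already seen, the next new one arrives after an expected 39/(39-k) spins.
Sum over k = 0,...,30: E = 39/39 + 39/38 + 39/37 + ... + 39/10 + 39/9 = 59.8917.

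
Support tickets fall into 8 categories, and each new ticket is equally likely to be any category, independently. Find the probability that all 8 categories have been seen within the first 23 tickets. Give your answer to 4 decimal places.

By inclusion–exclusion over which categories are missing,
P(all seen) = Σ_{j=0}^{8} (-1)^j C(8,j)((8-j)/8)^23
= 1.00000 - 0.37092 + 0.03746 - 0.00113 + 0.00001 - 0.00000 + 0.00000 - 0.00000 + 0.00000
= 0.66542.

0.6654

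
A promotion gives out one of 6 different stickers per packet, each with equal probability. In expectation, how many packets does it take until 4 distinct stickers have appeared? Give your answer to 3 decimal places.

5.700

With k distinct stickers already seen, the next new one arrives after an expected 6/(6-k) packets.
Sum over k = 0,...,3: E = 6/6 + 6/5 + 6/4 + 6/3 = 5.7000.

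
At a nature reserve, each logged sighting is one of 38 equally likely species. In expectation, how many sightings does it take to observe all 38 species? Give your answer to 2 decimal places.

Split into phases: going from k distinct to k+1 distinct takes on average 38/(38-k) sightings.
E[T] = 38/38 + 38/37 + 38/36 + ... + 38/2 + 38/1 = 38·H_{38}.
H_{38} = 4.228, so E[T] = 160.660.

160.66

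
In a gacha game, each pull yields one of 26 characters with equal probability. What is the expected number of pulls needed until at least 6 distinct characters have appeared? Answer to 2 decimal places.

6.67

With k distinct characters already seen, the next new one arrives after an expected 26/(26-k) pulls.
Sum over k = 0,...,5: E = 26/26 + 26/25 + 26/24 + 26/23 + 26/22 + 26/21 = 6.674.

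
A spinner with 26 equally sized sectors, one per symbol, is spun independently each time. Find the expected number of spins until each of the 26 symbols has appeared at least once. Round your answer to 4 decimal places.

100.2149

After k distinct symbols have appeared, the next spin gives a new one with probability (26-k)/26, so the expected wait for the (k+1)-th is 26/(26-k).
E[T] = 26/26 + 26/25 + 26/24 + ... + 26/2 + 26/1 = 26·H_{26}.
H_{26} = 3.85442, so E[T] = 100.21491.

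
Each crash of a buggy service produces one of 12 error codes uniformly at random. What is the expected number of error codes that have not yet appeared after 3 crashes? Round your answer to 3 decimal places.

For each error code, P(unseen after 3) = (11/12)^3 = 0.7703.
By linearity of expectation, E[unseen] = 12·(11/12)^3 = 9.2431.

9.243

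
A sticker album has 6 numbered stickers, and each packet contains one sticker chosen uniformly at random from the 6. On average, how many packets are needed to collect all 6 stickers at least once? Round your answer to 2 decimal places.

14.70

The wait to go from k to k+1 distinct stickers is geometric with mean 6/(6-k).
E[T] = 6/6 + 6/5 + 6/4 + 6/3 + 6/2 + 6/1 = 6·H_{6}.
H_{6} = 2.450, so E[T] = 14.700.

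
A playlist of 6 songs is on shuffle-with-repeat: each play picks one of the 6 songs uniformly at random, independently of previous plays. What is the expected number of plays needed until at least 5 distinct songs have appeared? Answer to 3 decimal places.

Going from k to k+1 distinct takes a geometric number of plays with mean 6/(6-k).
Sum over k = 0,...,4: E = 6/6 + 6/5 + 6/4 + 6/3 + 6/2 = 8.7000.

8.700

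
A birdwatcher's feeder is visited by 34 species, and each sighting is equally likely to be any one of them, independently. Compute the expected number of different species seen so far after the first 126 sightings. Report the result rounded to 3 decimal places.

33.210

For each species, P(seen in 126 sightings) = 1 - (33/34)^126 = 0.9768.
By linearity of expectation, E[distinct seen] = 34·(1 - (33/34)^126) = 33.2095.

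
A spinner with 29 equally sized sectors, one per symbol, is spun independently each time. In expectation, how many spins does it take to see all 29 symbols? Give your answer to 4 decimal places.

114.8880

Split into phases: going from k distinct to k+1 distinct takes on average 29/(29-k) spins.
E[T] = 29/29 + 29/28 + 29/27 + ... + 29/2 + 29/1 = 29·H_{29}.
H_{29} = 3.96165, so E[T] = 114.88796.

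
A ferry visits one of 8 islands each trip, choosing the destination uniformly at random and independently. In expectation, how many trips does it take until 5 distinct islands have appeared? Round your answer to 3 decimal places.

With k distinct islands already seen, the next new one arrives after an expected 8/(8-k) trips.
Sum over k = 0,...,4: E = 8/8 + 8/7 + 8/6 + 8/5 + 8/4 = 7.0762.

7.076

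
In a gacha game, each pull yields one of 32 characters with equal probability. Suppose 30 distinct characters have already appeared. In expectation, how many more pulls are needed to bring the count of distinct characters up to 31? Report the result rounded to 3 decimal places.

16.000

With k distinct characters already seen, the next new one takes an expected 32/(32-k) pulls.
Only the k = 30 term is needed: E = 32/2 = 16.0000.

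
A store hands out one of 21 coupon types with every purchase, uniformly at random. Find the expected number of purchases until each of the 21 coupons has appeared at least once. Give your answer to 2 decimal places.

After k distinct coupons have appeared, the next purchase gives a new one with probability (21-k)/21, so the expected wait for the (k+1)-th is 21/(21-k).
E[T] = 21/21 + 21/20 + 21/19 + ... + 21/2 + 21/1 = 21·H_{21}.
H_{21} = 3.645, so E[T] = 76.553.

76.55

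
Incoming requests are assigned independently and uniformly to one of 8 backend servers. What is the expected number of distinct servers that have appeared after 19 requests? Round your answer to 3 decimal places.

7.367

For each server, P(seen in 19 requests) = 1 - (7/8)^19 = 0.9209.
By linearity of expectation, E[distinct seen] = 8·(1 - (7/8)^19) = 7.3672.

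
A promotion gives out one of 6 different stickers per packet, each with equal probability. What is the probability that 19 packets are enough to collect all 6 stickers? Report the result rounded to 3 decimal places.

Let A_i be the event that sticker i is missing after 19 packets. By inclusion–exclusion on the A_i,
P(all seen) = Σ_{j=0}^{6} (-1)^j C(6,j)((6-j)/6)^19
= 1.0000 - 0.1878 + 0.0068 - 0.0000 + 0.0000 - 0.0000 + 0.0000
= 0.8189.

0.819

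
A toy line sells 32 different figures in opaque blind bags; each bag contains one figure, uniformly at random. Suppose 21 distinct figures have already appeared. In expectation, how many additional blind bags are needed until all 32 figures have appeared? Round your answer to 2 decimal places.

96.64

With k distinct figures already seen, the next new one takes an expected 32/(32-k) blind bags.
Sum over k = 21,...,31: E = 32/11 + 32/10 + 32/9 + ... + 32/2 + 32/1 = 96.636.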